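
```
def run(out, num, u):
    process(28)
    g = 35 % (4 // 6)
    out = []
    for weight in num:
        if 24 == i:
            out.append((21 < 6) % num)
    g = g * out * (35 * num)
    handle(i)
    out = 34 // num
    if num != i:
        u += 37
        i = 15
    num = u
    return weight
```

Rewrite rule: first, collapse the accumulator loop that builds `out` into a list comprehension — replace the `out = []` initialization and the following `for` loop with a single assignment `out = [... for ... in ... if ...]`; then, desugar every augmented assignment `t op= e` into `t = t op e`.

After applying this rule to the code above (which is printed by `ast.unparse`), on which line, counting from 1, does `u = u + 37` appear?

9

Transformed code:
def run(out, num, u):
    process(28)
    g = 35 % (4 // 6)
    out = [(21 < 6) % num for weight in num if 24 == i]
    g = g * out * (35 * num)
    handle(i)
    out = 34 // num
    if num != i:
        u = u + 37
        i = 15
    num = u
    return weight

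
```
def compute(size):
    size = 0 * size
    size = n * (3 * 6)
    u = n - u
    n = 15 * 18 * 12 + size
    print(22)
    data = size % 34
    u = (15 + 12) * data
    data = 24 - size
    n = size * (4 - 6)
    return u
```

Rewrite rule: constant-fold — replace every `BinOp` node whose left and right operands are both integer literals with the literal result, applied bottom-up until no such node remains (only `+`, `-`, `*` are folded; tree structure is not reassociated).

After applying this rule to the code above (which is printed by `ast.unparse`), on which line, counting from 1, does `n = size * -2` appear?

Transformed code:
def compute(size):
    size = 0 * size
    size = n * 18
    u = n - u
    n = 3240 + size
    print(22)
    data = size % 34
    u = 27 * data
    data = 24 - size
    n = size * -2
    return u

10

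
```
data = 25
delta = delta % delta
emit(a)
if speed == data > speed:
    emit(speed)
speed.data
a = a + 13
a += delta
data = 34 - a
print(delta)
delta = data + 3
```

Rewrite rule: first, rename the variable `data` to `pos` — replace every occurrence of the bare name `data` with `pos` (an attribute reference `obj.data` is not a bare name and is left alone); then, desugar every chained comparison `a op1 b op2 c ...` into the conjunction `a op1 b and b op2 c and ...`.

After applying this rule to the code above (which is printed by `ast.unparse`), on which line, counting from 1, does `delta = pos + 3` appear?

11

Transformed code:
pos = 25
delta = delta % delta
emit(a)
if speed == pos and pos > speed:
    emit(speed)
speed.data
a = a + 13
a += delta
pos = 34 - a
print(delta)
delta = pos + 3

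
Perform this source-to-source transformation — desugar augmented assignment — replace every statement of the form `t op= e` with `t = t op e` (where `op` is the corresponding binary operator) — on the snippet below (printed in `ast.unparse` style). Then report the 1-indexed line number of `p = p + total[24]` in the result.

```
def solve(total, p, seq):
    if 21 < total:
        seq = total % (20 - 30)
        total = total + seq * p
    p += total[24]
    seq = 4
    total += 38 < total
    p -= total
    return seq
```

5

Transformed code:
def solve(total, p, seq):
    if 21 < total:
        seq = total % (20 - 30)
        total = total + seq * p
    p = p + total[24]
    seq = 4
    total = total + (38 < total)
    p = p - total
    return seq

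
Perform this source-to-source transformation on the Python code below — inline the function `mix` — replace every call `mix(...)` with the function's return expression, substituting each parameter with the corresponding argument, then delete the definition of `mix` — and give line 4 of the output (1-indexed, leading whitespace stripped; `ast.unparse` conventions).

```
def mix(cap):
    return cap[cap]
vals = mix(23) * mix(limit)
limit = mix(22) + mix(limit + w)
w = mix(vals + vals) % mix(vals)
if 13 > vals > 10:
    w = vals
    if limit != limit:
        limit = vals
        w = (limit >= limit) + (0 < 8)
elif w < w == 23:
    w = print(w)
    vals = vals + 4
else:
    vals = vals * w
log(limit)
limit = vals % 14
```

if 13 > vals > 10:

Transformed code:
vals = 23[23] * limit[limit]
limit = 22[22] + (limit + w)[limit + w]
w = (vals + vals)[vals + vals] % vals[vals]
if 13 > vals > 10:
    w = vals
    if limit != limit:
        limit = vals
        w = (limit >= limit) + (0 < 8)
elif w < w == 23:
    w = print(w)
    vals = vals + 4
else:
    vals = vals * w
log(limit)
limit = vals % 14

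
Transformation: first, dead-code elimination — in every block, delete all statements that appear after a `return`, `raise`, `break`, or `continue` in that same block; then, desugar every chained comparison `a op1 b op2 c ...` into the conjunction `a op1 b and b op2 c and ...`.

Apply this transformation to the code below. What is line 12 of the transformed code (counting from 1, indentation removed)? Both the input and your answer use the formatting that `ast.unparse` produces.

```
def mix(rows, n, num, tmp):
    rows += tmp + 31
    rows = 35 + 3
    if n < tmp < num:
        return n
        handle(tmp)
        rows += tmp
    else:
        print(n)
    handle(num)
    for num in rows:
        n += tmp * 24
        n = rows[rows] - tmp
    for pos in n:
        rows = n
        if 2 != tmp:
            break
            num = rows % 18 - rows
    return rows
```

for pos in n:

Transformed code:
def mix(rows, n, num, tmp):
    rows += tmp + 31
    rows = 35 + 3
    if n < tmp and tmp < num:
        return n
    else:
        print(n)
    handle(num)
    for num in rows:
        n += tmp * 24
        n = rows[rows] - tmp
    for pos in n:
        rows = n
        if 2 != tmp:
            break
    return rows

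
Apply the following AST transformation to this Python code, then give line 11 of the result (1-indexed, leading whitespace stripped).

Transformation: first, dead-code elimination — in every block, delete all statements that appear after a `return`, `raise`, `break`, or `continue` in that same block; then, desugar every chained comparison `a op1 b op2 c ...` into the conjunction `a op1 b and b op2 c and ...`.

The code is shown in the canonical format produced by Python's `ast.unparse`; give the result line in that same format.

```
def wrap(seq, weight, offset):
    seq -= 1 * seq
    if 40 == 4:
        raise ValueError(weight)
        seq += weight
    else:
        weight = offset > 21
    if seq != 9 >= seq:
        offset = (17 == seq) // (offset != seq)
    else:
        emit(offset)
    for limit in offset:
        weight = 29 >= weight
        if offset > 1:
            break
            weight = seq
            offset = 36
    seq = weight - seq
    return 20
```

Transformed code:
def wrap(seq, weight, offset):
    seq -= 1 * seq
    if 40 == 4:
        raise ValueError(weight)
    else:
        weight = offset > 21
    if seq != 9 and 9 >= seq:
        offset = (17 == seq) // (offset != seq)
    else:
        emit(offset)
    for limit in offset:
        weight = 29 >= weight
        if offset > 1:
            break
    seq = weight - seq
    return 20

for limit in offset:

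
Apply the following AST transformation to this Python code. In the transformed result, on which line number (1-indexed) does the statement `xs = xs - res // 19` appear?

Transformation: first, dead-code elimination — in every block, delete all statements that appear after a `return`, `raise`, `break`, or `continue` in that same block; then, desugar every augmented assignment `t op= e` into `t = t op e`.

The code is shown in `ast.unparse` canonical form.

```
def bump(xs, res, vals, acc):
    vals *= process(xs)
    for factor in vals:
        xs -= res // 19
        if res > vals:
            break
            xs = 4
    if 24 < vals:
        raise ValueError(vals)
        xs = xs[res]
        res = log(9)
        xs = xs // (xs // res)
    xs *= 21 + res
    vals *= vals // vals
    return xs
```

Transformed code:
def bump(xs, res, vals, acc):
    vals = vals * process(xs)
    for factor in vals:
        xs = xs - res // 19
        if res > vals:
            break
    if 24 < vals:
        raise ValueError(vals)
    xs = xs * (21 + res)
    vals = vals * (vals // vals)
    return xs

4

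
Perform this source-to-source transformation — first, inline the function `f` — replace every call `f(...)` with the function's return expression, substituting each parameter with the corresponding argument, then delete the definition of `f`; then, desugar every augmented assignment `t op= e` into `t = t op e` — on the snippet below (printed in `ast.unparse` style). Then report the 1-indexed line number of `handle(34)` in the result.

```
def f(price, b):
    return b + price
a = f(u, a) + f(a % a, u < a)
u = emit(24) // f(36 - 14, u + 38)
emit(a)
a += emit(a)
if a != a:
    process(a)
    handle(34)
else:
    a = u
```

Transformed code:
a = a + u + ((u < a) + a % a)
u = emit(24) // (u + 38 + (36 - 14))
emit(a)
a = a + emit(a)
if a != a:
    process(a)
    handle(34)
else:
    a = u

7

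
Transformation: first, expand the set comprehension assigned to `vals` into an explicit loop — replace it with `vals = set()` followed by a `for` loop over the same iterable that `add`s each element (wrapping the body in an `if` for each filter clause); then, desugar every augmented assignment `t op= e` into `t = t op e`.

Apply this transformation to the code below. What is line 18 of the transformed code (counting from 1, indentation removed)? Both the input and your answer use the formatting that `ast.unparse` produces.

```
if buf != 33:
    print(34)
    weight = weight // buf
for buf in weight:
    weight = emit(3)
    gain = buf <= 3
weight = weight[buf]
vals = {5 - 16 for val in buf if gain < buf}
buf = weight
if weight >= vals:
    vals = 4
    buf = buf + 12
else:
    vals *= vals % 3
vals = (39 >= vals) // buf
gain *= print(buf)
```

vals = (39 >= vals) // buf

Transformed code:
if buf != 33:
    print(34)
    weight = weight // buf
for buf in weight:
    weight = emit(3)
    gain = buf <= 3
weight = weight[buf]
vals = set()
for val in buf:
    if gain < buf:
        vals.add(5 - 16)
buf = weight
if weight >= vals:
    vals = 4
    buf = buf + 12
else:
    vals = vals * (vals % 3)
vals = (39 >= vals) // buf
gain = gain * print(buf)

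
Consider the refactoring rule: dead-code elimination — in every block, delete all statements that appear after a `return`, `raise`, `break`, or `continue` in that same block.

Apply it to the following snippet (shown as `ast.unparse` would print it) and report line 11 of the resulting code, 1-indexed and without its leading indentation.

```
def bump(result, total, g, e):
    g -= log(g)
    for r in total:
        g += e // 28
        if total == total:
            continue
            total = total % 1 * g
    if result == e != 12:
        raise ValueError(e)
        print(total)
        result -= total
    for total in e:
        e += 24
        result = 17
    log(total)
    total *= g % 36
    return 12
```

Transformed code:
def bump(result, total, g, e):
    g -= log(g)
    for r in total:
        g += e // 28
        if total == total:
            continue
    if result == e != 12:
        raise ValueError(e)
    for total in e:
        e += 24
        result = 17
    log(total)
    total *= g % 36
    return 12

result = 17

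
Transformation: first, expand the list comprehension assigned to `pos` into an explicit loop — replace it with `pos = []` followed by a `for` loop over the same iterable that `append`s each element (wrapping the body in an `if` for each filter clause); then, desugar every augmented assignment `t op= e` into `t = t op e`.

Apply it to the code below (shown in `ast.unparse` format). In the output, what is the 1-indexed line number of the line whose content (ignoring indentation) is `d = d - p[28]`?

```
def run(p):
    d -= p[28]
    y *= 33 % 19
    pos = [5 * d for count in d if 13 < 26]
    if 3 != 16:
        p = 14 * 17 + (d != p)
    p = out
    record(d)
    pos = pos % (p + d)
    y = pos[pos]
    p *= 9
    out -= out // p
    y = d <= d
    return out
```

2

Transformed code:
def run(p):
    d = d - p[28]
    y = y * (33 % 19)
    pos = []
    for count in d:
        if 13 < 26:
            pos.append(5 * d)
    if 3 != 16:
        p = 14 * 17 + (d != p)
    p = out
    record(d)
    pos = pos % (p + d)
    y = pos[pos]
    p = p * 9
    out = out - out // p
    y = d <= d
    return out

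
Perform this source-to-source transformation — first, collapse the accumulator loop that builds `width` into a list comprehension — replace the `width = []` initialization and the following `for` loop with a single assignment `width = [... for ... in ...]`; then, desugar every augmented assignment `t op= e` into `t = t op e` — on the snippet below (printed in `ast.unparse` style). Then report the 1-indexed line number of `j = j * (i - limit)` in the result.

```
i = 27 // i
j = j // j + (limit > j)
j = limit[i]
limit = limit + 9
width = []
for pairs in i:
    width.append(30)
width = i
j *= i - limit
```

7

Transformed code:
i = 27 // i
j = j // j + (limit > j)
j = limit[i]
limit = limit + 9
width = [30 for pairs in i]
width = i
j = j * (i - limit)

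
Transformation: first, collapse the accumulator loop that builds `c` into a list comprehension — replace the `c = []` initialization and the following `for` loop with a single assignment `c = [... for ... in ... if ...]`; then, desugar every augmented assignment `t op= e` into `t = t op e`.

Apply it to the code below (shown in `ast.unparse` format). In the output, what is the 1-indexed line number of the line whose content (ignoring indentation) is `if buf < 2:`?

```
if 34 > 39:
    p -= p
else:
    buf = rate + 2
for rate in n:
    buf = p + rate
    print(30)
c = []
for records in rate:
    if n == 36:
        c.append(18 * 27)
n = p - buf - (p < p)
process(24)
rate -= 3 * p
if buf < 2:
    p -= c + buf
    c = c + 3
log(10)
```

12

Transformed code:
if 34 > 39:
    p = p - p
else:
    buf = rate + 2
for rate in n:
    buf = p + rate
    print(30)
c = [18 * 27 for records in rate if n == 36]
n = p - buf - (p < p)
process(24)
rate = rate - 3 * p
if buf < 2:
    p = p - (c + buf)
    c = c + 3
log(10)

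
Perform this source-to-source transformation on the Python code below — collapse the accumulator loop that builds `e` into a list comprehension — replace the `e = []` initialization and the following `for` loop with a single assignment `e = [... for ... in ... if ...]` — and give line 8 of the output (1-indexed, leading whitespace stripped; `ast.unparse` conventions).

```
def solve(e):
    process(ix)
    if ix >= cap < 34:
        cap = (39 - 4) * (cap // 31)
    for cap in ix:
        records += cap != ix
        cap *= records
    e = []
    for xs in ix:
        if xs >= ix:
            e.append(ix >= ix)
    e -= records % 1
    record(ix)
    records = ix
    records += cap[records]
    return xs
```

Transformed code:
def solve(e):
    process(ix)
    if ix >= cap < 34:
        cap = (39 - 4) * (cap // 31)
    for cap in ix:
        records += cap != ix
        cap *= records
    e = [ix >= ix for xs in ix if xs >= ix]
    e -= records % 1
    record(ix)
    records = ix
    records += cap[records]
    return xs

e = [ix >= ix for xs in ix if xs >= ix]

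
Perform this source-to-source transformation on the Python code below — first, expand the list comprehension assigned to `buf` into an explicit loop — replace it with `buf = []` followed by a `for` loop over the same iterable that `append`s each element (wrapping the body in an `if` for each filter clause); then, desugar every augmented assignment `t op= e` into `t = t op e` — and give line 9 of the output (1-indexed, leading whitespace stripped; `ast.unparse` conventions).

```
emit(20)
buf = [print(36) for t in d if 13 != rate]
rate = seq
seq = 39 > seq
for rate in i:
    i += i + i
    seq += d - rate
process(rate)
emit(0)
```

i = i + (i + i)

Transformed code:
emit(20)
buf = []
for t in d:
    if 13 != rate:
        buf.append(print(36))
rate = seq
seq = 39 > seq
for rate in i:
    i = i + (i + i)
    seq = seq + (d - rate)
process(rate)
emit(0)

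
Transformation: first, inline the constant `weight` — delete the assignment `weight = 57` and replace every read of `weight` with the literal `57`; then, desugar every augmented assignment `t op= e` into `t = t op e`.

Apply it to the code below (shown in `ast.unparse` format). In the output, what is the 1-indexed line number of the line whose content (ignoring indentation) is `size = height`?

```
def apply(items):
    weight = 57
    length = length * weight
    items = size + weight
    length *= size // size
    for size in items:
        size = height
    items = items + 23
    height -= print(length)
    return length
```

6

Transformed code:
def apply(items):
    length = length * 57
    items = size + 57
    length = length * (size // size)
    for size in items:
        size = height
    items = items + 23
    height = height - print(length)
    return length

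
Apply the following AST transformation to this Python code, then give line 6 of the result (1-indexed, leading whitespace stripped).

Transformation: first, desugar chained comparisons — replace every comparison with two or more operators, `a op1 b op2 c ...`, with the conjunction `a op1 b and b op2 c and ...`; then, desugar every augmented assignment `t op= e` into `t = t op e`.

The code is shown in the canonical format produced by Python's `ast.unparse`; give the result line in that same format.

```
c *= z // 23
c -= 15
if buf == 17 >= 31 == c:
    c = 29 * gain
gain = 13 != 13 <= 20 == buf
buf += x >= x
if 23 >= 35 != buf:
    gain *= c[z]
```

buf = buf + (x >= x)

Transformed code:
c = c * (z // 23)
c = c - 15
if buf == 17 and 17 >= 31 and (31 == c):
    c = 29 * gain
gain = 13 != 13 and 13 <= 20 and (20 == buf)
buf = buf + (x >= x)
if 23 >= 35 and 35 != buf:
    gain = gain * c[z]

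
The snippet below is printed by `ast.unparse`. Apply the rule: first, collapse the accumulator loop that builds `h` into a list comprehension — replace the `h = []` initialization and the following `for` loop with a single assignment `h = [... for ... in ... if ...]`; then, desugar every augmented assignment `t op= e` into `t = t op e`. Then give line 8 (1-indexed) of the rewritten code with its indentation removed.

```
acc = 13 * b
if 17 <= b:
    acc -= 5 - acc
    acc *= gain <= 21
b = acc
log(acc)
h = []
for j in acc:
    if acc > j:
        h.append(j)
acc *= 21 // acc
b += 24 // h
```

acc = acc * (21 // acc)

Transformed code:
acc = 13 * b
if 17 <= b:
    acc = acc - (5 - acc)
    acc = acc * (gain <= 21)
b = acc
log(acc)
h = [j for j in acc if acc > j]
acc = acc * (21 // acc)
b = b + 24 // h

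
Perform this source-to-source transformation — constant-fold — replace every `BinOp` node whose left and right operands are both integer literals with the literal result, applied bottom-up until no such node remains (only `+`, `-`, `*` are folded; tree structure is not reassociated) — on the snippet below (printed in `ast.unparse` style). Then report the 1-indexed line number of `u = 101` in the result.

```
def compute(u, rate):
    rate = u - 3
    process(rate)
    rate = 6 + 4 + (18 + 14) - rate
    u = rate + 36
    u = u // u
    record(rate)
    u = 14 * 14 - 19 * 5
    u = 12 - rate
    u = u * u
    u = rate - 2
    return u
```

8

Transformed code:
def compute(u, rate):
    rate = u - 3
    process(rate)
    rate = 42 - rate
    u = rate + 36
    u = u // u
    record(rate)
    u = 101
    u = 12 - rate
    u = u * u
    u = rate - 2
    return u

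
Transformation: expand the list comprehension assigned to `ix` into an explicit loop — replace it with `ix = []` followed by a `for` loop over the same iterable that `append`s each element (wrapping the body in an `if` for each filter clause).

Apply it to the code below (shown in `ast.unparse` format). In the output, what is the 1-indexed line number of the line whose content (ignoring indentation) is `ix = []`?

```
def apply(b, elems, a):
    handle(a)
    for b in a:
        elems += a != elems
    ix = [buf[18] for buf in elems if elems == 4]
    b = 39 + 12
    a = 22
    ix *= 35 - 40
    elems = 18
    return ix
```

Transformed code:
def apply(b, elems, a):
    handle(a)
    for b in a:
        elems += a != elems
    ix = []
    for buf in elems:
        if elems == 4:
            ix.append(buf[18])
    b = 39 + 12
    a = 22
    ix *= 35 - 40
    elems = 18
    return ix

5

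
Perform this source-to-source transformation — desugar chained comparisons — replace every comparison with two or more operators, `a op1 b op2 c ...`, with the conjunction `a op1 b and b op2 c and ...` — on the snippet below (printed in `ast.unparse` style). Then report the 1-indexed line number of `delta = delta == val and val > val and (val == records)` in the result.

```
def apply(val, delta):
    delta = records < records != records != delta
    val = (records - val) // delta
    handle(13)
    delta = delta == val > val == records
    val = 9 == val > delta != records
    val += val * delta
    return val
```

Transformed code:
def apply(val, delta):
    delta = records < records and records != records and (records != delta)
    val = (records - val) // delta
    handle(13)
    delta = delta == val and val > val and (val == records)
    val = 9 == val and val > delta and (delta != records)
    val += val * delta
    return val

5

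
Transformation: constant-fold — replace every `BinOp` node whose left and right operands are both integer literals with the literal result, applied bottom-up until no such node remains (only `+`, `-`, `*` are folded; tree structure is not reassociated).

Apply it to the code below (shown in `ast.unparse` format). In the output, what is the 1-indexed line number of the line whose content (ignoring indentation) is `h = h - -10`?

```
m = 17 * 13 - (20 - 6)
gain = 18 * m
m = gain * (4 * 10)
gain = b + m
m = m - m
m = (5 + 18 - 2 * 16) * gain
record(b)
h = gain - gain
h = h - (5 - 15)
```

9

Transformed code:
m = 207
gain = 18 * m
m = gain * 40
gain = b + m
m = m - m
m = -9 * gain
record(b)
h = gain - gain
h = h - -10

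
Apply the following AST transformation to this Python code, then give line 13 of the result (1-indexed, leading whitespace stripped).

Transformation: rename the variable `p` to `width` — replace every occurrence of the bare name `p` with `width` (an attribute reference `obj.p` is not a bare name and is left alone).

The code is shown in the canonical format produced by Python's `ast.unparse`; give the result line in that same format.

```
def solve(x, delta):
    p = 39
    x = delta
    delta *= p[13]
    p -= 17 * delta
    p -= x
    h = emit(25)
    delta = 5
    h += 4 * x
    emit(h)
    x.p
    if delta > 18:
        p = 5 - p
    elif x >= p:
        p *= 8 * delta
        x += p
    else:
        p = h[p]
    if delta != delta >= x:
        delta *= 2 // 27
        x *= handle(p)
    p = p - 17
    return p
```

Transformed code:
def solve(x, delta):
    width = 39
    x = delta
    delta *= width[13]
    width -= 17 * delta
    width -= x
    h = emit(25)
    delta = 5
    h += 4 * x
    emit(h)
    x.p
    if delta > 18:
        width = 5 - width
    elif x >= width:
        width *= 8 * delta
        x += width
    else:
        width = h[width]
    if delta != delta >= x:
        delta *= 2 // 27
        x *= handle(width)
    width = width - 17
    return width

width = 5 - width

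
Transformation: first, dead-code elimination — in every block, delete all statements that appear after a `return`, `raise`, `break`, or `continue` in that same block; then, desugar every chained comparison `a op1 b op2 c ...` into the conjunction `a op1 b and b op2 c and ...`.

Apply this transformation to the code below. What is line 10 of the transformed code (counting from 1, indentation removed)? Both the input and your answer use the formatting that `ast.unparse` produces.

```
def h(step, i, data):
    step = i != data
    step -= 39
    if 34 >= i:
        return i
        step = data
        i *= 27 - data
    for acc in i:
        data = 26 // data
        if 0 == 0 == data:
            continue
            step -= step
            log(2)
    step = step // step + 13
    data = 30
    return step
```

step = step // step + 13

Transformed code:
def h(step, i, data):
    step = i != data
    step -= 39
    if 34 >= i:
        return i
    for acc in i:
        data = 26 // data
        if 0 == 0 and 0 == data:
            continue
    step = step // step + 13
    data = 30
    return step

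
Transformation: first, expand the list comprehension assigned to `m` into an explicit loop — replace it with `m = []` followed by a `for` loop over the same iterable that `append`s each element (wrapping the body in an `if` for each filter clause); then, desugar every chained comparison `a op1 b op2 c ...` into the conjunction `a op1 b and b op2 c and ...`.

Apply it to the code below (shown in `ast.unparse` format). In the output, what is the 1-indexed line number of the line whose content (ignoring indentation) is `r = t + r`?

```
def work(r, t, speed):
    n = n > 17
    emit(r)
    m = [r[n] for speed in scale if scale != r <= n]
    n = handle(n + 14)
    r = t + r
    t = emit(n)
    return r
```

9

Transformed code:
def work(r, t, speed):
    n = n > 17
    emit(r)
    m = []
    for speed in scale:
        if scale != r and r <= n:
            m.append(r[n])
    n = handle(n + 14)
    r = t + r
    t = emit(n)
    return r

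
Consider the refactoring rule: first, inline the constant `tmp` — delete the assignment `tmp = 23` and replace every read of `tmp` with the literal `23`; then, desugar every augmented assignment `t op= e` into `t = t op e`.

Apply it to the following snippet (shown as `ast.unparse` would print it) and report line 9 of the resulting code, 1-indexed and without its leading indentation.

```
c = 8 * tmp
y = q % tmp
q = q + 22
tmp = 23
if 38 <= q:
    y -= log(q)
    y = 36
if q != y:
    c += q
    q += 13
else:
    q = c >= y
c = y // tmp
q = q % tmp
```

Transformed code:
c = 8 * 23
y = q % 23
q = q + 22
if 38 <= q:
    y = y - log(q)
    y = 36
if q != y:
    c = c + q
    q = q + 13
else:
    q = c >= y
c = y // 23
q = q % 23

q = q + 13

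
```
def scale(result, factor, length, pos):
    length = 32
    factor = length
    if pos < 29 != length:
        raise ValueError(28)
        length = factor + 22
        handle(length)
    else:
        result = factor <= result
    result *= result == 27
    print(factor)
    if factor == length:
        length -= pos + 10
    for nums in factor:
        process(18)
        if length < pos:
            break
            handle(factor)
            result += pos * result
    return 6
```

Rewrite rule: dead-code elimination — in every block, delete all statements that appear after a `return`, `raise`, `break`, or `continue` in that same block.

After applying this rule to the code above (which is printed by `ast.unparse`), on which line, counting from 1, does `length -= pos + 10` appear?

11

Transformed code:
def scale(result, factor, length, pos):
    length = 32
    factor = length
    if pos < 29 != length:
        raise ValueError(28)
    else:
        result = factor <= result
    result *= result == 27
    print(factor)
    if factor == length:
        length -= pos + 10
    for nums in factor:
        process(18)
        if length < pos:
            break
    return 6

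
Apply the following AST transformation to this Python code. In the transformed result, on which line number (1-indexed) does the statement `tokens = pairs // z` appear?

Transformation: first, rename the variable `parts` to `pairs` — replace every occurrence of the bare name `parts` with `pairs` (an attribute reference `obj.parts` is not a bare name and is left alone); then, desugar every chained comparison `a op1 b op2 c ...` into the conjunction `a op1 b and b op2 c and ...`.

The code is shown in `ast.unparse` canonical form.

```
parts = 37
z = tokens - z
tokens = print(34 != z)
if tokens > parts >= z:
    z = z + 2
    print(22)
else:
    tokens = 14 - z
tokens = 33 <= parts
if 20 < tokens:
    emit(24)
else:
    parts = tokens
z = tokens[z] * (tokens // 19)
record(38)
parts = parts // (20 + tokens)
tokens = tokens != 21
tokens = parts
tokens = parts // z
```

Transformed code:
pairs = 37
z = tokens - z
tokens = print(34 != z)
if tokens > pairs and pairs >= z:
    z = z + 2
    print(22)
else:
    tokens = 14 - z
tokens = 33 <= pairs
if 20 < tokens:
    emit(24)
else:
    pairs = tokens
z = tokens[z] * (tokens // 19)
record(38)
pairs = pairs // (20 + tokens)
tokens = tokens != 21
tokens = pairs
tokens = pairs // z

19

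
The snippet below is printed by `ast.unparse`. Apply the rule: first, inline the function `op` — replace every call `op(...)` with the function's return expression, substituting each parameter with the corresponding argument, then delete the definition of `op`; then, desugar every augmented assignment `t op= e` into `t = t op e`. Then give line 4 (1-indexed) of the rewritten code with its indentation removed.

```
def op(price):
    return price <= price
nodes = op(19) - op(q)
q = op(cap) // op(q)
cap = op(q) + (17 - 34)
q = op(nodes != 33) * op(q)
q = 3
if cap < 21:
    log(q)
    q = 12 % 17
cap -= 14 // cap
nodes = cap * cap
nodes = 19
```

q = ((nodes != 33) <= (nodes != 33)) * (q <= q)

Transformed code:
nodes = (19 <= 19) - (q <= q)
q = (cap <= cap) // (q <= q)
cap = (q <= q) + (17 - 34)
q = ((nodes != 33) <= (nodes != 33)) * (q <= q)
q = 3
if cap < 21:
    log(q)
    q = 12 % 17
cap = cap - 14 // cap
nodes = cap * cap
nodes = 19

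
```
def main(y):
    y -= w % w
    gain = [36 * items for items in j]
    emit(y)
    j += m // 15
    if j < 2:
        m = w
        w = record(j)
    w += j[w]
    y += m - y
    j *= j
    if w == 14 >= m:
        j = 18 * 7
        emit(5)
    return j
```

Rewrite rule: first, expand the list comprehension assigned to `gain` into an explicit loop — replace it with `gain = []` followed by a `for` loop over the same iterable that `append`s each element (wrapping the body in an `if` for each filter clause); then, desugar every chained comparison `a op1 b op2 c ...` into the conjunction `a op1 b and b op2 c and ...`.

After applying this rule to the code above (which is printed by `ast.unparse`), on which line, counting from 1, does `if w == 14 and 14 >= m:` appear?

Transformed code:
def main(y):
    y -= w % w
    gain = []
    for items in j:
        gain.append(36 * items)
    emit(y)
    j += m // 15
    if j < 2:
        m = w
        w = record(j)
    w += j[w]
    y += m - y
    j *= j
    if w == 14 and 14 >= m:
        j = 18 * 7
        emit(5)
    return j

14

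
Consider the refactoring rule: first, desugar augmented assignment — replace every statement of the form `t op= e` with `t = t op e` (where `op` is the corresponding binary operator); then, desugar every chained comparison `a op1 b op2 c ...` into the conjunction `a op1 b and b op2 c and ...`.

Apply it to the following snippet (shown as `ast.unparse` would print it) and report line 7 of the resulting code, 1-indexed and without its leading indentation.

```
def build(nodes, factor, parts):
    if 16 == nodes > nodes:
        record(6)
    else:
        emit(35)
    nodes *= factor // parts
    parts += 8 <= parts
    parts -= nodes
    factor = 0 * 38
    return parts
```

Transformed code:
def build(nodes, factor, parts):
    if 16 == nodes and nodes > nodes:
        record(6)
    else:
        emit(35)
    nodes = nodes * (factor // parts)
    parts = parts + (8 <= parts)
    parts = parts - nodes
    factor = 0 * 38
    return parts

parts = parts + (8 <= parts)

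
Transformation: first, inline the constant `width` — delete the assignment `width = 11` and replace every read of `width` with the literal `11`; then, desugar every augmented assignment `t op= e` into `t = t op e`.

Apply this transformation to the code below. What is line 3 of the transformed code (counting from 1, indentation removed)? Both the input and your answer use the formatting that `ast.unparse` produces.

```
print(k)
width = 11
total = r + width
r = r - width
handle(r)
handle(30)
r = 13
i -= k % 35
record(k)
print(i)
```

Transformed code:
print(k)
total = r + 11
r = r - 11
handle(r)
handle(30)
r = 13
i = i - k % 35
record(k)
print(i)

r = r - 11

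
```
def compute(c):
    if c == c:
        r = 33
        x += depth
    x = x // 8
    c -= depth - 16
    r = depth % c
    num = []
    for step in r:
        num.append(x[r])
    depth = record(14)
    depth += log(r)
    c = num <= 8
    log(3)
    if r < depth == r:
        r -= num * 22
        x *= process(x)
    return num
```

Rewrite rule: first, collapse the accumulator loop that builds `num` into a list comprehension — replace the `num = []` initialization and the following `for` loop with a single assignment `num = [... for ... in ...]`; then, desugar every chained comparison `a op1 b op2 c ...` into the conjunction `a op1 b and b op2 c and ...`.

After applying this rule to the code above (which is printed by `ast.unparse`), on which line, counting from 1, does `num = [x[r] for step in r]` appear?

Transformed code:
def compute(c):
    if c == c:
        r = 33
        x += depth
    x = x // 8
    c -= depth - 16
    r = depth % c
    num = [x[r] for step in r]
    depth = record(14)
    depth += log(r)
    c = num <= 8
    log(3)
    if r < depth and depth == r:
        r -= num * 22
        x *= process(x)
    return num

8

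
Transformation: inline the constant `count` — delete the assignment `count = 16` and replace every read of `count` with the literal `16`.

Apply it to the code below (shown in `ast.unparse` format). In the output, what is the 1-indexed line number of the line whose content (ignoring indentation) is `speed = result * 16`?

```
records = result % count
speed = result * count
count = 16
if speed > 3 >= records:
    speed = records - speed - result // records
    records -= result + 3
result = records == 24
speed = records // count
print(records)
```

Transformed code:
records = result % 16
speed = result * 16
if speed > 3 >= records:
    speed = records - speed - result // records
    records -= result + 3
result = records == 24
speed = records // 16
print(records)

2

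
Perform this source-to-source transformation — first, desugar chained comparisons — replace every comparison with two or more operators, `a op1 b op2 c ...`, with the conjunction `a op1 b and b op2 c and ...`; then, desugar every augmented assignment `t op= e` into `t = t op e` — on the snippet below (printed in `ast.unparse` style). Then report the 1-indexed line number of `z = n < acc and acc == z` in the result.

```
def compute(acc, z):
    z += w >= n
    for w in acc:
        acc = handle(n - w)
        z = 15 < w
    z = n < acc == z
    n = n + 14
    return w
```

6

Transformed code:
def compute(acc, z):
    z = z + (w >= n)
    for w in acc:
        acc = handle(n - w)
        z = 15 < w
    z = n < acc and acc == z
    n = n + 14
    return w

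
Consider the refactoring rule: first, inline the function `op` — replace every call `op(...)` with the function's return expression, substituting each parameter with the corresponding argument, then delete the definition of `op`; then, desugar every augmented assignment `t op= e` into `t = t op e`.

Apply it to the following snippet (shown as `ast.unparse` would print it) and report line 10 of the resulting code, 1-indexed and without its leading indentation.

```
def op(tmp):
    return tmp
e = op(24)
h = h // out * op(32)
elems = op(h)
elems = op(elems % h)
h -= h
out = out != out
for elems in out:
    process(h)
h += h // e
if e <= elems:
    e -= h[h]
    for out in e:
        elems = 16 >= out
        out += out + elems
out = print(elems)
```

if e <= elems:

Transformed code:
e = 24
h = h // out * 32
elems = h
elems = elems % h
h = h - h
out = out != out
for elems in out:
    process(h)
h = h + h // e
if e <= elems:
    e = e - h[h]
    for out in e:
        elems = 16 >= out
        out = out + (out + elems)
out = print(elems)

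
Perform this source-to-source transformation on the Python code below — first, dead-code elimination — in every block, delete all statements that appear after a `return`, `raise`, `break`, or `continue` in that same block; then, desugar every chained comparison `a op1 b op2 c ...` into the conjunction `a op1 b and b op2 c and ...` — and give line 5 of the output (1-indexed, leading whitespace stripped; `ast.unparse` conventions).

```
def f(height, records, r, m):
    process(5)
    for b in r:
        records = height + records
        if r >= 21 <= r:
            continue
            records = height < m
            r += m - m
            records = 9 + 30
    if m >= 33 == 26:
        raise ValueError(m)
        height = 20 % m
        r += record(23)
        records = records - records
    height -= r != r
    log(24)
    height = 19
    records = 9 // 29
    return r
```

Transformed code:
def f(height, records, r, m):
    process(5)
    for b in r:
        records = height + records
        if r >= 21 and 21 <= r:
            continue
    if m >= 33 and 33 == 26:
        raise ValueError(m)
    height -= r != r
    log(24)
    height = 19
    records = 9 // 29
    return r

if r >= 21 and 21 <= r:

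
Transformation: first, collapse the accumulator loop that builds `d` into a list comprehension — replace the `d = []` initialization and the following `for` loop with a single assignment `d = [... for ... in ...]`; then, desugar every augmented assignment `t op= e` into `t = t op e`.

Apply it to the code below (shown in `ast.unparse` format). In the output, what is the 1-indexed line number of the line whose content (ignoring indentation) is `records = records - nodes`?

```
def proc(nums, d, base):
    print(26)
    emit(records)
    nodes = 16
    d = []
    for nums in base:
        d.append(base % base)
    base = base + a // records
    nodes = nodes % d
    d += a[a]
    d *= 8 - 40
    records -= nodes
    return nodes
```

Transformed code:
def proc(nums, d, base):
    print(26)
    emit(records)
    nodes = 16
    d = [base % base for nums in base]
    base = base + a // records
    nodes = nodes % d
    d = d + a[a]
    d = d * (8 - 40)
    records = records - nodes
    return nodes

10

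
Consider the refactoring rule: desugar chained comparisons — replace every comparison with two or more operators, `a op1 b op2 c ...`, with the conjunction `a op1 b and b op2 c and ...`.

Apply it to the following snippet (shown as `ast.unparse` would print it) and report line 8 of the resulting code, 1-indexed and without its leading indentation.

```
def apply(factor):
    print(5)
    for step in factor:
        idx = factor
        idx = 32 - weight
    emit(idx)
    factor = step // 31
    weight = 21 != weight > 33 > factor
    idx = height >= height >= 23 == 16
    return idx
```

weight = 21 != weight and weight > 33 and (33 > factor)

Transformed code:
def apply(factor):
    print(5)
    for step in factor:
        idx = factor
        idx = 32 - weight
    emit(idx)
    factor = step // 31
    weight = 21 != weight and weight > 33 and (33 > factor)
    idx = height >= height and height >= 23 and (23 == 16)
    return idx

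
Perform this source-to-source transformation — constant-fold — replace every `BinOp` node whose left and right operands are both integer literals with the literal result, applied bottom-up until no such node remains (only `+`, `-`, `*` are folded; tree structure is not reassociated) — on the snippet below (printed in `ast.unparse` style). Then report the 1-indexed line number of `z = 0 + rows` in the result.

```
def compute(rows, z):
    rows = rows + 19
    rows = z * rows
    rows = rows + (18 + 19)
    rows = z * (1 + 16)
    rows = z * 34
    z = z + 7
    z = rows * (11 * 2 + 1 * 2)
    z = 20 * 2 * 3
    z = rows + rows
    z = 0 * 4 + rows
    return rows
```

Transformed code:
def compute(rows, z):
    rows = rows + 19
    rows = z * rows
    rows = rows + 37
    rows = z * 17
    rows = z * 34
    z = z + 7
    z = rows * 24
    z = 120
    z = rows + rows
    z = 0 + rows
    return rows

11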